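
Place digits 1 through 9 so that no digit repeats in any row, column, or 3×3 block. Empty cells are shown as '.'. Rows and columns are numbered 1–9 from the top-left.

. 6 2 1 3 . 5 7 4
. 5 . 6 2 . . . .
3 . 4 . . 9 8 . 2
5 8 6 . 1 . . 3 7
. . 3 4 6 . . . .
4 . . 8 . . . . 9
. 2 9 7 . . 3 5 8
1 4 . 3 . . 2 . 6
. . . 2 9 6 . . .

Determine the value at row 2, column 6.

4

row 1, column 6 = 8: row 1 has {1,2,3,4,5,6,7}; col 6 has {6,9}; box has {1,2,3,6,9} → only 8 remains.
row 3, column 4 = 5: row 3 has {2,3,4,8,9}; col 4 has {1,2,3,4,6,7,8}; box has {1,2,3,6,8,9} → only 5 remains.
row 3, column 5 = 7: row 3 has {2,3,4,5,8,9}; col 5 has {1,2,3,6,9}; box has {1,2,3,5,6,8,9} → only 7 remains.
row 4, column 4 = 9: row 4 has {1,3,5,6,7,8}; col 4 has {1,2,3,4,5,6,7,8}; box has {1,4,6,8} → only 9 remains.
row 4, column 6 = 2: row 4 has {1,3,5,6,7,8,9}; col 6 has {6,8,9}; box has {1,4,6,8,9} → only 2 remains.
row 4, column 7 = 4: row 4 has {1,2,3,5,6,7,8,9}; col 7 has {2,3,5,8}; box has {3,7,9} → only 4 remains.
row 5, column 7 = 1: row 5 has {3,4,6}; col 7 has {2,3,4,5,8}; box has {3,4,7,9} → only 1 remains.
row 5, column 9 = 5: row 5 has {1,3,4,6}; col 9 has {2,4,6,7,8,9}; box has {1,3,4,7,9} → only 5 remains.
row 6, column 5 = 5: row 6 has {4,8,9}; col 5 has {1,2,3,6,7,9}; box has {1,2,4,6,8,9} → only 5 remains.
row 6, column 7 = 6: row 6 has {4,5,8,9}; col 7 has {1,2,3,4,5,8}; box has {1,3,4,5,7,9} → only 6 remains.
row 6, column 8 = 2: row 6 has {4,5,6,8,9}; col 8 has {3,5,7}; box has {1,3,4,5,6,7,9} → only 2 remains.
row 7, column 1 = 6: row 7 has {2,3,5,7,8,9}; col 1 has {1,3,4,5}; box has {1,2,4,9} → only 6 remains.
row 7, column 5 = 4: row 7 has {2,3,5,6,7,8,9}; col 5 has {1,2,3,5,6,7,9}; box has {2,3,6,7,9} → only 4 remains.
row 7, column 6 = 1: row 7 has {2,3,4,5,6,7,8,9}; col 6 has {2,6,8,9}; box has {2,3,4,6,7,9} → only 1 remains.
row 8, column 5 = 8: row 8 has {1,2,3,4,6}; col 5 has {1,2,3,4,5,6,7,9}; box has {1,2,3,4,6,7,9} → only 8 remains.
row 8, column 6 = 5: row 8 has {1,2,3,4,6,8}; col 6 has {1,2,6,8,9}; box has {1,2,3,4,6,7,8,9} → only 5 remains.
row 8, column 8 = 9: row 8 has {1,2,3,4,5,6,8}; col 8 has {2,3,5,7}; box has {2,3,5,6,8} → only 9 remains.
row 9, column 7 = 7: row 9 has {2,6,9}; col 7 has {1,2,3,4,5,6,8}; box has {2,3,5,6,8,9} → only 7 remains.
row 9, column 9 = 1: row 9 has {2,6,7,9}; col 9 has {2,4,5,6,7,8,9}; box has {2,3,5,6,7,8,9} → only 1 remains.
row 1, column 1 = 9: row 1 has {1,2,3,4,5,6,7,8}; col 1 has {1,3,4,5,6}; box has {2,3,4,5,6} → only 9 remains.
row 2, column 6 = 4: row 2 has {2,5,6}; col 6 has {1,2,5,6,8,9}; box has {1,2,3,5,6,7,8,9} → only 4 remains.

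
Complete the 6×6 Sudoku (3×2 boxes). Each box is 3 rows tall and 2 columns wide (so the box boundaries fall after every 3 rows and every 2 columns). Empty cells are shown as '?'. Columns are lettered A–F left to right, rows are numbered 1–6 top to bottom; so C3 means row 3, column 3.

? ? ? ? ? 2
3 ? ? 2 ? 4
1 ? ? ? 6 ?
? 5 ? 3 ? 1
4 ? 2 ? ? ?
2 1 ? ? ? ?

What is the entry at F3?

5

B2 = 6: row 2 has {2,3,4}; col 2 has {1,5}; box has {1,3} → only 6 remains.
A4 = 6: row 4 has {1,3,5}; col 1 has {1,2,3,4}; box has {1,2,4,5} → only 6 remains.
C4 = 4: row 4 has {1,3,5,6}; col 3 has {2}; box has {2,3} → only 4 remains.
E4 = 2: row 4 has {1,3,4,5,6}; col 5 has {6}; box has {1} → only 2 remains.
B5 = 3: row 5 has {2,4}; col 2 has {1,5,6}; box has {1,2,4,5,6} → only 3 remains.
E5 = 5: row 5 has {2,3,4}; col 5 has {2,6}; box has {1,2} → only 5 remains.
F5 = 6: row 5 has {2,3,4,5}; col 6 has {1,2,4}; box has {1,2,5} → only 6 remains.
F6 = 3: row 6 has {1,2}; col 6 has {1,2,4,6}; box has {1,2,5,6} → only 3 remains.
A1 = 5: row 1 has {2}; col 1 has {1,2,3,4,6}; box has {1,3,6} → only 5 remains.
B1 = 4: row 1 has {2,5}; col 2 has {1,3,5,6}; box has {1,3,5,6} → only 4 remains.
E2 = 1: row 2 has {2,3,4,6}; col 5 has {2,5,6}; box has {2,4,6} → only 1 remains.
B3 = 2: row 3 has {1,6}; col 2 has {1,3,4,5,6}; box has {1,3,4,5,6} → only 2 remains.
F3 = 5: row 3 has {1,2,6}; col 6 has {1,2,3,4,6}; box has {1,2,4,6} → only 5 remains.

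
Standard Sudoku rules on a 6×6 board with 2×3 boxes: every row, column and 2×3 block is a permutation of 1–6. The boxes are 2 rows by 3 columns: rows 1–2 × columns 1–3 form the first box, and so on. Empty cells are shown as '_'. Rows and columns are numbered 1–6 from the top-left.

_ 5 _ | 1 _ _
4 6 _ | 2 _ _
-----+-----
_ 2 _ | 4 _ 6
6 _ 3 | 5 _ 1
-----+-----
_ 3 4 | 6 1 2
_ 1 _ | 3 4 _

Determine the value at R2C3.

R1C3 = 2 (sole candidate).
R2C3 = 1: row 2 has {2,4,6}; col 3 has {2,3,4}; box has {2,4,5,6} → only 1 remains.

1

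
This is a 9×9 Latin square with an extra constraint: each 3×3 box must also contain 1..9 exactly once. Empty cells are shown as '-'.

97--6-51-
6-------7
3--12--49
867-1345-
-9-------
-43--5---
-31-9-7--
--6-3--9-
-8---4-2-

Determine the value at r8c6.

r1c6 = 8 (sole candidate).
r2c6 = 9 (sole candidate).
r3c2 = 5 (sole candidate).
r3c3 = 8 (sole candidate).
r3c6 = 7 (sole candidate).
r3c7 = 6 (sole candidate).
r4c9 = 2 (sole candidate).
r8c2 = 2 (sole candidate).
r8c6 = 1: row 8 has {2,3,6,9}; col 6 has {3,4,5,7,8,9}; box has {3,4,9} → only 1 remains.

1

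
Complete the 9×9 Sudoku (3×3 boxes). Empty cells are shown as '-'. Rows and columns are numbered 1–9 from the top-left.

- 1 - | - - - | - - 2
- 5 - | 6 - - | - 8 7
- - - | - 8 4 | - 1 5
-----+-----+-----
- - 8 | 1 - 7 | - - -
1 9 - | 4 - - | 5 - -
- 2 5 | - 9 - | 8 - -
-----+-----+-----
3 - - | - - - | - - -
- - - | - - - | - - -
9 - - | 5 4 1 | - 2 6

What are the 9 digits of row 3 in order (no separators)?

R5C9 = 3: row 5 has {1,4,5,9}; col 9 has {2,5,6,7}; box has {5,8} → only 3 remains.
R6C4 = 3: row 6 has {2,5,8,9}; col 4 has {1,4,5,6}; box has {1,4,7,9} → only 3 remains.
R6C6 = 6: row 6 has {2,3,5,8,9}; col 6 has {1,4,7}; box has {1,3,4,7,9} → only 6 remains.
R9C3 = 7: row 9 has {1,2,4,5,6,9}; col 3 has {5,8}; box has {3,9} → only 7 remains.
R9C7 = 3: row 9 has {1,2,4,5,6,7,9}; col 7 has {5,8}; box has {2,6} → only 3 remains.
R5C3 = 6: row 5 has {1,3,4,5,9}; col 3 has {5,7,8}; box has {1,2,5,8,9} → only 6 remains.
R5C5 = 2: row 5 has {1,3,4,5,6,9}; col 5 has {4,8,9}; box has {1,3,4,6,7,9} → only 2 remains.
R5C6 = 8: row 5 has {1,2,3,4,5,6,9}; col 6 has {1,4,6,7}; box has {1,2,3,4,6,7,9} → only 8 remains.
R5C8 = 7: row 5 has {1,2,3,4,5,6,8,9}; col 8 has {1,2,8}; box has {3,5,8} → only 7 remains.
R6C8 = 4: row 6 has {2,3,5,6,8,9}; col 8 has {1,2,7,8}; box has {3,5,7,8} → only 4 remains.
R6C9 = 1: row 6 has {2,3,4,5,6,8,9}; col 9 has {2,3,5,6,7}; box has {3,4,5,7,8} → only 1 remains.
R9C2 = 8: row 9 has {1,2,3,4,5,6,7,9}; col 2 has {1,2,5,9}; box has {3,7,9} → only 8 remains.
R4C1 = 4: row 4 has {1,7,8}; col 1 has {1,3,9}; box has {1,2,5,6,8,9} → only 4 remains.
R4C2 = 3: row 4 has {1,4,7,8}; col 2 has {1,2,5,8,9}; box has {1,2,4,5,6,8,9} → only 3 remains.
R4C5 = 5: row 4 has {1,3,4,7,8}; col 5 has {2,4,8,9}; box has {1,2,3,4,6,7,8,9} → only 5 remains.
R4C9 = 9: row 4 has {1,3,4,5,7,8}; col 9 has {1,2,3,5,6,7}; box has {1,3,4,5,7,8} → only 9 remains.
R6C1 = 7: row 6 has {1,2,3,4,5,6,8,9}; col 1 has {1,3,4,9}; box has {1,2,3,4,5,6,8,9} → only 7 remains.
R2C1 = 2: row 2 has {5,6,7,8}; col 1 has {1,3,4,7,9}; box has {1,5} → only 2 remains.
R3C1 = 6: row 3 has {1,4,5,8}; col 1 has {1,2,3,4,7,9}; box has {1,2,5} → only 6 remains.
R3C2 = 7: row 3 has {1,4,5,6,8}; col 2 has {1,2,3,5,8,9}; box has {1,2,5,6} → only 7 remains.
R3C7 = 9: row 3 has {1,4,5,6,7,8}; col 7 has {3,5,8}; box has {1,2,5,7,8} → only 9 remains.
R4C8 = 6: row 4 has {1,3,4,5,7,8,9}; col 8 has {1,2,4,7,8}; box has {1,3,4,5,7,8,9} → only 6 remains.
R8C1 = 5: row 8 has {}; col 1 has {1,2,3,4,6,7,9}; box has {3,7,8,9} → only 5 remains.
R8C8 = 9: row 8 has {5}; col 8 has {1,2,4,6,7,8}; box has {2,3,6} → only 9 remains.
R1C1 = 8: row 1 has {1,2}; col 1 has {1,2,3,4,5,6,7,9}; box has {1,2,5,6,7} → only 8 remains.
R1C8 = 3: row 1 has {1,2,8}; col 8 has {1,2,4,6,7,8,9}; box has {1,2,5,7,8,9} → only 3 remains.
R2C7 = 4: row 2 has {2,5,6,7,8}; col 7 has {3,5,8,9}; box has {1,2,3,5,7,8,9} → only 4 remains.
R3C3 = 3: row 3 has {1,4,5,6,7,8,9}; col 3 has {5,6,7,8}; box has {1,2,5,6,7,8} → only 3 remains.
R3C4 = 2: row 3 has {1,3,4,5,6,7,8,9}; col 4 has {1,3,4,5,6}; box has {4,6,8} → only 2 remains.

673284915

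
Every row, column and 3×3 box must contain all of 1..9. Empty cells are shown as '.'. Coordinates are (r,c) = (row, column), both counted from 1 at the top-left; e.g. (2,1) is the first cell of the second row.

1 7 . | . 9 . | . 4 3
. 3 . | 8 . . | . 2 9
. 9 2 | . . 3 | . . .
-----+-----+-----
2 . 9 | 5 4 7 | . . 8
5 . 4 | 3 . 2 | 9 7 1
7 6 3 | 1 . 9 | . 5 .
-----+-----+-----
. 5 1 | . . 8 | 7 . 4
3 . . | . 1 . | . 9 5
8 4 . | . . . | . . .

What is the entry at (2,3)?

5

(4,2) = 1 (sole candidate).
(5,2) = 8 (sole candidate).
(5,5) = 6 (sole candidate).
(6,5) = 8 (sole candidate).
(6,9) = 2 (sole candidate).
(8,2) = 2 (sole candidate).
(9,9) = 6 (sole candidate).
(3,9) = 7 (sole candidate).
(6,7) = 4 (sole candidate).
(7,8) = 3 (sole candidate).
(8,7) = 8 (sole candidate).
(9,3) = 7 (sole candidate).
(9,6) = 5 (sole candidate).
(9,8) = 1 (sole candidate).
(1,6) = 6 (sole candidate).
(1,7) = 5 (sole candidate).
(3,4) = 4 (sole candidate).
(3,5) = 5 (sole candidate).
(4,8) = 6 (sole candidate).
(7,5) = 2 (sole candidate).
(8,3) = 6 (sole candidate).
(8,4) = 7 (sole candidate).
(8,6) = 4 (sole candidate).
(9,4) = 9 (sole candidate).
(9,5) = 3 (sole candidate).
(9,7) = 2 (sole candidate).
(1,3) = 8 (sole candidate).
(1,4) = 2 (sole candidate).
(2,3) = 5: row 2 has {2,3,8,9}; col 3 has {1,2,3,4,6,7,8,9}; box has {1,2,3,7,8,9} → only 5 remains.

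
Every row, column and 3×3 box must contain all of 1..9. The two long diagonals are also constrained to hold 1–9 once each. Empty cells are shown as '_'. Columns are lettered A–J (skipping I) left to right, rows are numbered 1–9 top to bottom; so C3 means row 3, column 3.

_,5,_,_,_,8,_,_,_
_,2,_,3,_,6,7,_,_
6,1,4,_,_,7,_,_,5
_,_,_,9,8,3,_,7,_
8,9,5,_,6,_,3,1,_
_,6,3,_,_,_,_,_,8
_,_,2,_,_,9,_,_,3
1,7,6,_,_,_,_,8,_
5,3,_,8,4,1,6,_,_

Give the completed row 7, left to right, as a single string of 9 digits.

A2 = 9: row 2 has {2,3,6,7}; col 1 has {1,5,6,8}; box has {1,2,4,5,6} → only 9 remains.
C2 = 8: row 2 has {2,3,6,7,9}; col 3 has {2,3,4,5,6}; box has {1,2,4,5,6,9} → only 8 remains.
H2 = 4: row 2 has {2,3,6,7,8,9}; col 8 has {1,7,8}; box has {5,7}; anti-diagonal has {2,3,5,6,7} → only 4 remains.
J2 = 1: row 2 has {2,3,4,6,7,8,9}; col 9 has {3,5,8}; box has {4,5,7} → only 1 remains.
D3 = 2: row 3 has {1,4,5,6,7}; col 4 has {3,8,9}; box has {3,6,7,8} → only 2 remains.
E3 = 9: row 3 has {1,2,4,5,6,7}; col 5 has {4,6,8}; box has {2,3,6,7,8} → only 9 remains.
G3 = 8: row 3 has {1,2,4,5,6,7,9}; col 7 has {3,6,7}; box has {1,4,5,7}; anti-diagonal has {2,3,4,5,6,7} → only 8 remains.
H3 = 3: row 3 has {1,2,4,5,6,7,8,9}; col 8 has {1,4,7,8}; box has {1,4,5,7,8} → only 3 remains.
B4 = 4: row 4 has {3,7,8,9}; col 2 has {1,2,3,5,6,7,9}; box has {3,5,6,8,9} → only 4 remains.
C4 = 1: row 4 has {3,4,7,8,9}; col 3 has {2,3,4,5,6,8}; box has {3,4,5,6,8,9} → only 1 remains.
D6 = 1: row 6 has {3,6,8}; col 4 has {2,3,8,9}; box has {3,6,8,9}; anti-diagonal has {2,3,4,5,6,7,8} → only 1 remains.
F6 = 5: row 6 has {1,3,6,8}; col 6 has {1,3,6,7,8,9}; box has {1,3,6,8,9}; main diagonal has {2,4,6,8,9} → only 5 remains.
A7 = 4: row 7 has {2,3,9}; col 1 has {1,5,6,8,9}; box has {1,2,3,5,6,7} → only 4 remains.
B7 = 8: row 7 has {2,3,4,9}; col 2 has {1,2,3,4,5,6,7,9}; box has {1,2,3,4,5,6,7} → only 8 remains.
G7 = 1: row 7 has {2,3,4,8,9}; col 7 has {3,6,7,8}; box has {3,6,8}; main diagonal has {2,4,5,6,8,9} → only 1 remains.
H7 = 5: row 7 has {1,2,3,4,8,9}; col 8 has {1,3,4,7,8}; box has {1,3,6,8} → only 5 remains.
D8 = 5: row 8 has {1,6,7,8}; col 4 has {1,2,3,8,9}; box has {1,4,8,9} → only 5 remains.
F8 = 2: row 8 has {1,5,6,7,8}; col 6 has {1,3,5,6,7,8,9}; box has {1,4,5,8,9} → only 2 remains.
C9 = 9: row 9 has {1,3,4,5,6,8}; col 3 has {1,2,3,4,5,6,8}; box has {1,2,3,4,5,6,7,8} → only 9 remains.
H9 = 2: row 9 has {1,3,4,5,6,8,9}; col 8 has {1,3,4,5,7,8}; box has {1,3,5,6,8} → only 2 remains.
J9 = 7: row 9 has {1,2,3,4,5,6,8,9}; col 9 has {1,3,5,8}; box has {1,2,3,5,6,8}; main diagonal has {1,2,4,5,6,8,9} → only 7 remains.
A1 = 3: row 1 has {5,8}; col 1 has {1,4,5,6,8,9}; box has {1,2,4,5,6,8,9}; main diagonal has {1,2,4,5,6,7,8,9} → only 3 remains.
C1 = 7: row 1 has {3,5,8}; col 3 has {1,2,3,4,5,6,8,9}; box has {1,2,3,4,5,6,8,9} → only 7 remains.
D1 = 4: row 1 has {3,5,7,8}; col 4 has {1,2,3,5,8,9}; box has {2,3,6,7,8,9} → only 4 remains.
E1 = 1: row 1 has {3,4,5,7,8}; col 5 has {4,6,8,9}; box has {2,3,4,6,7,8,9} → only 1 remains.
J1 = 9: row 1 has {1,3,4,5,7,8}; col 9 has {1,3,5,7,8}; box has {1,3,4,5,7,8}; anti-diagonal has {1,2,3,4,5,6,7,8} → only 9 remains.
E2 = 5: row 2 has {1,2,3,4,6,7,8,9}; col 5 has {1,4,6,8,9}; box has {1,2,3,4,6,7,8,9} → only 5 remains.
A4 = 2: row 4 has {1,3,4,7,8,9}; col 1 has {1,3,4,5,6,8,9}; box has {1,3,4,5,6,8,9} → only 2 remains.
G4 = 5: row 4 has {1,2,3,4,7,8,9}; col 7 has {1,3,6,7,8}; box has {1,3,7,8} → only 5 remains.
J4 = 6: row 4 has {1,2,3,4,5,7,8,9}; col 9 has {1,3,5,7,8,9}; box has {1,3,5,7,8} → only 6 remains.
D5 = 7: row 5 has {1,3,5,6,8,9}; col 4 has {1,2,3,4,5,8,9}; box has {1,3,5,6,8,9} → only 7 remains.
F5 = 4: row 5 has {1,3,5,6,7,8,9}; col 6 has {1,2,3,5,6,7,8,9}; box has {1,3,5,6,7,8,9} → only 4 remains.
J5 = 2: row 5 has {1,3,4,5,6,7,8,9}; col 9 has {1,3,5,6,7,8,9}; box has {1,3,5,6,7,8} → only 2 remains.
A6 = 7: row 6 has {1,3,5,6,8}; col 1 has {1,2,3,4,5,6,8,9}; box has {1,2,3,4,5,6,8,9} → only 7 remains.
E6 = 2: row 6 has {1,3,5,6,7,8}; col 5 has {1,4,5,6,8,9}; box has {1,3,4,5,6,7,8,9} → only 2 remains.
H6 = 9: row 6 has {1,2,3,5,6,7,8}; col 8 has {1,2,3,4,5,7,8}; box has {1,2,3,5,6,7,8} → only 9 remains.
D7 = 6: row 7 has {1,2,3,4,5,8,9}; col 4 has {1,2,3,4,5,7,8,9}; box has {1,2,4,5,8,9} → only 6 remains.
E7 = 7: row 7 has {1,2,3,4,5,6,8,9}; col 5 has {1,2,4,5,6,8,9}; box has {1,2,4,5,6,8,9} → only 7 remains.

482679153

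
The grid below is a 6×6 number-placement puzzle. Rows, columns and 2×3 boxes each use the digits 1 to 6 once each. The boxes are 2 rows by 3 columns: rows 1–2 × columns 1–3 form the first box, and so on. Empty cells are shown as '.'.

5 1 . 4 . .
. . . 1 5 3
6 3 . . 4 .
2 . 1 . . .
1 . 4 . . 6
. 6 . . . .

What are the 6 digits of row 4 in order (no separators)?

row 1, column 6 = 2: row 1 has {1,4,5}; col 6 has {3,6}; box has {1,3,4,5} → only 2 remains.
row 2, column 1 = 4: row 2 has {1,3,5}; col 1 has {1,2,5,6}; box has {1,5} → only 4 remains.
row 2, column 2 = 2: row 2 has {1,3,4,5}; col 2 has {1,3,6}; box has {1,4,5} → only 2 remains.
row 2, column 3 = 6: row 2 has {1,2,3,4,5}; col 3 has {1,4}; box has {1,2,4,5} → only 6 remains.
row 3, column 3 = 5: row 3 has {3,4,6}; col 3 has {1,4,6}; box has {1,2,3,6} → only 5 remains.
row 3, column 4 = 2: row 3 has {3,4,5,6}; col 4 has {1,4}; box has {4} → only 2 remains.
row 3, column 6 = 1: row 3 has {2,3,4,5,6}; col 6 has {2,3,6}; box has {2,4} → only 1 remains.
row 4, column 2 = 4: row 4 has {1,2}; col 2 has {1,2,3,6}; box has {1,2,3,5,6} → only 4 remains.
row 4, column 6 = 5: row 4 has {1,2,4}; col 6 has {1,2,3,6}; box has {1,2,4} → only 5 remains.
row 5, column 2 = 5: row 5 has {1,4,6}; col 2 has {1,2,3,4,6}; box has {1,4,6} → only 5 remains.
row 5, column 4 = 3: row 5 has {1,4,5,6}; col 4 has {1,2,4}; box has {6} → only 3 remains.
row 5, column 5 = 2: row 5 has {1,3,4,5,6}; col 5 has {4,5}; box has {3,6} → only 2 remains.
row 6, column 1 = 3: row 6 has {6}; col 1 has {1,2,4,5,6}; box has {1,4,5,6} → only 3 remains.
row 6, column 3 = 2: row 6 has {3,6}; col 3 has {1,4,5,6}; box has {1,3,4,5,6} → only 2 remains.
row 6, column 4 = 5: row 6 has {2,3,6}; col 4 has {1,2,3,4}; box has {2,3,6} → only 5 remains.
row 6, column 5 = 1: row 6 has {2,3,5,6}; col 5 has {2,4,5}; box has {2,3,5,6} → only 1 remains.
row 6, column 6 = 4: row 6 has {1,2,3,5,6}; col 6 has {1,2,3,5,6}; box has {1,2,3,5,6} → only 4 remains.
row 1, column 3 = 3: row 1 has {1,2,4,5}; col 3 has {1,2,4,5,6}; box has {1,2,4,5,6} → only 3 remains.
row 1, column 5 = 6: row 1 has {1,2,3,4,5}; col 5 has {1,2,4,5}; box has {1,2,3,4,5} → only 6 remains.
row 4, column 4 = 6: row 4 has {1,2,4,5}; col 4 has {1,2,3,4,5}; box has {1,2,4,5} → only 6 remains.
row 4, column 5 = 3: row 4 has {1,2,4,5,6}; col 5 has {1,2,4,5,6}; box has {1,2,4,5,6} → only 3 remains.

241635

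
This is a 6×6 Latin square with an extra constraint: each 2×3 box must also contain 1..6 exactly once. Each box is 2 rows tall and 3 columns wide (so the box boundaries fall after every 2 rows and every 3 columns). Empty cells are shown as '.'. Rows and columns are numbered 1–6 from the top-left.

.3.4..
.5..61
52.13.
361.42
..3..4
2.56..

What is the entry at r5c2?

1

r1c6 = 5: row 1 has {3,4}; col 6 has {1,2,4}; box has {1,4,6} → only 5 remains.
r2c1 = 4: row 2 has {1,5,6}; col 1 has {2,3,5}; box has {3,5} → only 4 remains.
r2c3 = 2: row 2 has {1,4,5,6}; col 3 has {1,3,5}; box has {3,4,5} → only 2 remains.
r2c4 = 3: row 2 has {1,2,4,5,6}; col 4 has {1,4,6}; box has {1,4,5,6} → only 3 remains.
r3c3 = 4: row 3 has {1,2,3,5}; col 3 has {1,2,3,5}; box has {1,2,3,5,6} → only 4 remains.
r3c6 = 6: row 3 has {1,2,3,4,5}; col 6 has {1,2,4,5}; box has {1,2,3,4} → only 6 remains.
r4c4 = 5: row 4 has {1,2,3,4,6}; col 4 has {1,3,4,6}; box has {1,2,3,4,6} → only 5 remains.
r5c2 = 1: row 5 has {3,4}; col 2 has {2,3,5,6}; box has {2,3,5} → only 1 remains.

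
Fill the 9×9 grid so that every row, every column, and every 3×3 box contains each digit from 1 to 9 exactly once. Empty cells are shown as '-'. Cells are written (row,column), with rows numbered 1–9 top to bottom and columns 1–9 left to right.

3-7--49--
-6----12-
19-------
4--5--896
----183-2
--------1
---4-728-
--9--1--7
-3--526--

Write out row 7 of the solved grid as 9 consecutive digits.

(4,6) = 3 (sole candidate).
(1,4) = 1 (hidden single in row 1).
(5,8) = 4 (hidden single in row 5).
(9,8) = 1 (sole candidate).
(6,3) = 3 (hidden single in row 6).
(6,5) = 4 (hidden single in row 6).
(9,1) = 7 (hidden single in row 9).
(8,2) = 4 (hidden single in column 2).
(8,7) = 5 (sole candidate).
(8,8) = 3 (sole candidate).
(9,3) = 8 (sole candidate).
(9,4) = 9 (sole candidate).
(9,9) = 4 (sole candidate).
(6,7) = 7 (sole candidate).
(6,8) = 5 (sole candidate).
(7,9) = 9: row 7 has {2,4,7,8}; col 9 has {1,2,4,6,7}; box has {1,2,3,4,5,6,7,8} → only 9 remains.
(1,8) = 6 (sole candidate).
(3,7) = 4 (sole candidate).
(3,8) = 7 (sole candidate).
(2,3) = 4 (hidden single in row 2).
(5,1) = 9 (hidden single in row 5).
(6,6) = 9 (hidden single in row 6).
(2,6) = 5 (sole candidate).
(3,6) = 6 (sole candidate).
(2,1) = 8 (sole candidate).
(2,9) = 3 (sole candidate).
(2,4) = 7 (sole candidate).
(2,5) = 9 (sole candidate).
(5,4) = 6 (sole candidate).
(6,4) = 2 (sole candidate).
(8,4) = 8 (sole candidate).
(8,5) = 6 (sole candidate).
(3,4) = 3 (sole candidate).
(4,5) = 7 (sole candidate).
(5,3) = 5 (sole candidate).
(6,1) = 6 (sole candidate).
(6,2) = 8 (sole candidate).
(7,1) = 5: row 7 has {2,4,7,8,9}; col 1 has {1,3,4,6,7,8,9}; box has {3,4,7,8,9} → only 5 remains.
(7,2) = 1: row 7 has {2,4,5,7,8,9}; col 2 has {3,4,6,8,9}; box has {3,4,5,7,8,9} → only 1 remains.
(7,3) = 6: row 7 has {1,2,4,5,7,8,9}; col 3 has {3,4,5,7,8,9}; box has {1,3,4,5,7,8,9} → only 6 remains.
(7,5) = 3: row 7 has {1,2,4,5,6,7,8,9}; col 5 has {1,4,5,6,7,9}; box has {1,2,4,5,6,7,8,9} → only 3 remains.

516437289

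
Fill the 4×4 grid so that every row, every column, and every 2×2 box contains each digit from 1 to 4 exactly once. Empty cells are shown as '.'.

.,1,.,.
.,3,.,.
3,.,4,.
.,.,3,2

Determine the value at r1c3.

2

r1c3 = 2: row 1 has {1}; col 3 has {3,4}; box has {} → only 2 remains.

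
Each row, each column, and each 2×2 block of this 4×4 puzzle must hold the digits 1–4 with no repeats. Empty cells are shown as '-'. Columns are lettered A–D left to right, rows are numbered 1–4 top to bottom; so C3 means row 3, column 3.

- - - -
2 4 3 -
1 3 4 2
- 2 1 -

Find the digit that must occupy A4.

4

A1 = 3 (sole candidate).
B1 = 1 (sole candidate).
C1 = 2 (sole candidate).
D1 = 4 (sole candidate).
D2 = 1 (sole candidate).
A4 = 4: row 4 has {1,2}; col 1 has {1,2,3}; box has {1,2,3} → only 4 remains.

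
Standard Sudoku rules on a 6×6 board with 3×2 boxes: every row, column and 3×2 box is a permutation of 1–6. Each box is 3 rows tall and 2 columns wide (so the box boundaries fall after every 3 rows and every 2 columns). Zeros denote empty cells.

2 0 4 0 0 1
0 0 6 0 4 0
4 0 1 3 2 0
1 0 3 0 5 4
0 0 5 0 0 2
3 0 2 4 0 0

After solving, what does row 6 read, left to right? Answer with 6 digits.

row 1, column 4 = 5: row 1 has {1,2,4}; col 4 has {3,4}; box has {1,3,4,6} → only 5 remains.
row 2, column 1 = 5: row 2 has {4,6}; col 1 has {1,2,3,4}; box has {2,4} → only 5 remains.
row 2, column 4 = 2: row 2 has {4,5,6}; col 4 has {3,4,5}; box has {1,3,4,5,6} → only 2 remains.
row 2, column 6 = 3: row 2 has {2,4,5,6}; col 6 has {1,2,4}; box has {1,2,4} → only 3 remains.
row 3, column 2 = 6: row 3 has {1,2,3,4}; col 2 has {}; box has {2,4,5} → only 6 remains.
row 3, column 6 = 5: row 3 has {1,2,3,4,6}; col 6 has {1,2,3,4}; box has {1,2,3,4} → only 5 remains.
row 4, column 2 = 2: row 4 has {1,3,4,5}; col 2 has {6}; box has {1,3} → only 2 remains.
row 4, column 4 = 6: row 4 has {1,2,3,4,5}; col 4 has {2,3,4,5}; box has {2,3,4,5} → only 6 remains.
row 5, column 1 = 6: row 5 has {2,5}; col 1 has {1,2,3,4,5}; box has {1,2,3} → only 6 remains.
row 5, column 2 = 4: row 5 has {2,5,6}; col 2 has {2,6}; box has {1,2,3,6} → only 4 remains.
row 5, column 4 = 1: row 5 has {2,4,5,6}; col 4 has {2,3,4,5,6}; box has {2,3,4,5,6} → only 1 remains.
row 5, column 5 = 3: row 5 has {1,2,4,5,6}; col 5 has {2,4,5}; box has {2,4,5} → only 3 remains.
row 6, column 2 = 5: row 6 has {2,3,4}; col 2 has {2,4,6}; box has {1,2,3,4,6} → only 5 remains.
row 6, column 6 = 6: row 6 has {2,3,4,5}; col 6 has {1,2,3,4,5}; box has {2,3,4,5} → only 6 remains.
row 1, column 2 = 3: row 1 has {1,2,4,5}; col 2 has {2,4,5,6}; box has {2,4,5,6} → only 3 remains.
row 1, column 5 = 6: row 1 has {1,2,3,4,5}; col 5 has {2,3,4,5}; box has {1,2,3,4,5} → only 6 remains.
row 2, column 2 = 1: row 2 has {2,3,4,5,6}; col 2 has {2,3,4,5,6}; box has {2,3,4,5,6} → only 1 remains.
row 6, column 5 = 1: row 6 has {2,3,4,5,6}; col 5 has {2,3,4,5,6}; box has {2,3,4,5,6} → only 1 remains.

352416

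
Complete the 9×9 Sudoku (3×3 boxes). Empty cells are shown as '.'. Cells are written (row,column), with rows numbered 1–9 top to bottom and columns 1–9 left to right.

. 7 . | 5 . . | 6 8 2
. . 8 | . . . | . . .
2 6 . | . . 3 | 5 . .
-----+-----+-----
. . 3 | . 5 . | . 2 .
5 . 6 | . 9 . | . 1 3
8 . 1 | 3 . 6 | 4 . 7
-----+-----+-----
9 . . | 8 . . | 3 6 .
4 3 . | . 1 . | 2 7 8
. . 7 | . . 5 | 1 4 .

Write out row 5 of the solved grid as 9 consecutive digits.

526497813

(1,5) = 4 (sole candidate).
(3,8) = 9 (sole candidate).
(4,1) = 7 (sole candidate).
(5,7) = 8: row 5 has {1,3,5,6,9}; col 7 has {1,2,3,4,5,6}; box has {1,2,3,4,7} → only 8 remains.
(6,5) = 2 (sole candidate).
(6,8) = 5 (sole candidate).
(7,5) = 7 (sole candidate).
(7,9) = 5 (sole candidate).
(8,3) = 5 (sole candidate).
(8,6) = 9 (sole candidate).
(9,1) = 6 (sole candidate).
(9,4) = 2 (sole candidate).
(9,5) = 3 (sole candidate).
(9,9) = 9 (sole candidate).
(1,3) = 9 (sole candidate).
(1,6) = 1 (sole candidate).
(2,5) = 6 (sole candidate).
(2,7) = 7 (sole candidate).
(2,8) = 3 (sole candidate).
(3,3) = 4 (sole candidate).
(3,4) = 7 (sole candidate).
(3,5) = 8 (sole candidate).
(3,9) = 1 (sole candidate).
(4,7) = 9 (sole candidate).
(4,9) = 6 (sole candidate).
(5,4) = 4: row 5 has {1,3,5,6,8,9}; col 4 has {2,3,5,7,8}; box has {2,3,5,6,9} → only 4 remains.
(5,6) = 7: row 5 has {1,3,4,5,6,8,9}; col 6 has {1,3,5,6,9}; box has {2,3,4,5,6,9} → only 7 remains.
(6,2) = 9 (sole candidate).
(7,3) = 2 (sole candidate).
(7,6) = 4 (sole candidate).
(8,4) = 6 (sole candidate).
(9,2) = 8 (sole candidate).
(1,1) = 3 (sole candidate).
(2,1) = 1 (sole candidate).
(2,2) = 5 (sole candidate).
(2,4) = 9 (sole candidate).
(2,6) = 2 (sole candidate).
(2,9) = 4 (sole candidate).
(4,2) = 4 (sole candidate).
(4,4) = 1 (sole candidate).
(4,6) = 8 (sole candidate).
(5,2) = 2: row 5 has {1,3,4,5,6,7,8,9}; col 2 has {3,4,5,6,7,8,9}; box has {1,3,4,5,6,7,8,9} → only 2 remains.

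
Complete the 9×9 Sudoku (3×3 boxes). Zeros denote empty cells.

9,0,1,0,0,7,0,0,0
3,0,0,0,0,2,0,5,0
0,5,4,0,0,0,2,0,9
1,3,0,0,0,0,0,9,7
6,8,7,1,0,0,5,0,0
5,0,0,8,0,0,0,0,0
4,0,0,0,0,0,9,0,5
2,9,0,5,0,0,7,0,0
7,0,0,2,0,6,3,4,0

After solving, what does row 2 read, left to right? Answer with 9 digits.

R3C1 = 8 (sole candidate).
R4C3 = 2 (sole candidate).
R6C2 = 4 (sole candidate).
R6C3 = 9 (sole candidate).
R6C6 = 3 (sole candidate).
R9C2 = 1 (sole candidate).
R9C9 = 8 (sole candidate).
R2C3 = 6: row 2 has {2,3,5}; col 3 has {1,2,4,7,9}; box has {1,3,4,5,8,9} → only 6 remains.
R3C6 = 1 (sole candidate).
R7C2 = 6 (sole candidate).
R7C6 = 8 (sole candidate).
R8C6 = 4 (sole candidate).
R9C3 = 5 (sole candidate).
R9C5 = 9 (sole candidate).
R1C2 = 2 (sole candidate).
R2C2 = 7: row 2 has {2,3,5,6}; col 2 has {1,2,3,4,5,6,8,9}; box has {1,2,3,4,5,6,8,9} → only 7 remains.
R4C6 = 5 (sole candidate).
R5C6 = 9 (sole candidate).
R7C3 = 3 (sole candidate).
R7C4 = 7 (sole candidate).
R7C5 = 1 (sole candidate).
R7C8 = 2 (sole candidate).
R8C3 = 8 (sole candidate).
R8C5 = 3 (sole candidate).
R3C5 = 6 (sole candidate).
R4C5 = 4 (sole candidate).
R5C5 = 2 (sole candidate).
R5C8 = 3 (sole candidate).
R5C9 = 4 (sole candidate).
R6C5 = 7 (sole candidate).
R2C5 = 8: row 2 has {2,3,5,6,7}; col 5 has {1,2,3,4,6,7,9}; box has {1,2,6,7} → only 8 remains.
R2C9 = 1: row 2 has {2,3,5,6,7,8}; col 9 has {4,5,7,8,9}; box has {2,5,9} → only 1 remains.
R3C4 = 3 (sole candidate).
R3C8 = 7 (sole candidate).
R4C4 = 6 (sole candidate).
R4C7 = 8 (sole candidate).
R8C9 = 6 (sole candidate).
R1C4 = 4 (sole candidate).
R1C5 = 5 (sole candidate).
R1C7 = 6 (sole candidate).
R1C8 = 8 (sole candidate).
R1C9 = 3 (sole candidate).
R2C4 = 9: row 2 has {1,2,3,5,6,7,8}; col 4 has {1,2,3,4,5,6,7,8}; box has {1,2,3,4,5,6,7,8} → only 9 remains.
R2C7 = 4: row 2 has {1,2,3,5,6,7,8,9}; col 7 has {2,3,5,6,7,8,9}; box has {1,2,3,5,6,7,8,9} → only 4 remains.

376982451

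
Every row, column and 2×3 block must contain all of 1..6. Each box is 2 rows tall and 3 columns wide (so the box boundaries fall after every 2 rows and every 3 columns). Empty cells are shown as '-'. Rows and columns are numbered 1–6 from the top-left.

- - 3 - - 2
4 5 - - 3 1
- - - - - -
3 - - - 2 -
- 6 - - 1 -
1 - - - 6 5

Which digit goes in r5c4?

3

r1c1 = 6: row 1 has {2,3}; col 1 has {1,3,4}; box has {3,4,5} → only 6 remains.
r1c2 = 1: row 1 has {2,3,6}; col 2 has {5,6}; box has {3,4,5,6} → only 1 remains.
r2c3 = 2: row 2 has {1,3,4,5}; col 3 has {3}; box has {1,3,4,5,6} → only 2 remains.
r2c4 = 6: row 2 has {1,2,3,4,5}; col 4 has {}; box has {1,2,3} → only 6 remains.
r4c2 = 4: row 4 has {2,3}; col 2 has {1,5,6}; box has {3} → only 4 remains.
r4c6 = 6: row 4 has {2,3,4}; col 6 has {1,2,5}; box has {2} → only 6 remains.
r6c3 = 4: row 6 has {1,5,6}; col 3 has {2,3}; box has {1,6} → only 4 remains.
r3c2 = 2: row 3 has {}; col 2 has {1,4,5,6}; box has {3,4} → only 2 remains.
r5c3 = 5: row 5 has {1,6}; col 3 has {2,3,4}; box has {1,4,6} → only 5 remains.
r6c2 = 3: row 6 has {1,4,5,6}; col 2 has {1,2,4,5,6}; box has {1,4,5,6} → only 3 remains.
r6c4 = 2: row 6 has {1,3,4,5,6}; col 4 has {6}; box has {1,5,6} → only 2 remains.
r3c1 = 5: row 3 has {2}; col 1 has {1,3,4,6}; box has {2,3,4} → only 5 remains.
r3c5 = 4: row 3 has {2,5}; col 5 has {1,2,3,6}; box has {2,6} → only 4 remains.
r3c6 = 3: row 3 has {2,4,5}; col 6 has {1,2,5,6}; box has {2,4,6} → only 3 remains.
r4c3 = 1: row 4 has {2,3,4,6}; col 3 has {2,3,4,5}; box has {2,3,4,5} → only 1 remains.
r4c4 = 5: row 4 has {1,2,3,4,6}; col 4 has {2,6}; box has {2,3,4,6} → only 5 remains.
r5c1 = 2: row 5 has {1,5,6}; col 1 has {1,3,4,5,6}; box has {1,3,4,5,6} → only 2 remains.
r5c6 = 4: row 5 has {1,2,5,6}; col 6 has {1,2,3,5,6}; box has {1,2,5,6} → only 4 remains.
r1c4 = 4: row 1 has {1,2,3,6}; col 4 has {2,5,6}; box has {1,2,3,6} → only 4 remains.
r1c5 = 5: row 1 has {1,2,3,4,6}; col 5 has {1,2,3,4,6}; box has {1,2,3,4,6} → only 5 remains.
r3c3 = 6: row 3 has {2,3,4,5}; col 3 has {1,2,3,4,5}; box has {1,2,3,4,5} → only 6 remains.
r3c4 = 1: row 3 has {2,3,4,5,6}; col 4 has {2,4,5,6}; box has {2,3,4,5,6} → only 1 remains.
r5c4 = 3: row 5 has {1,2,4,5,6}; col 4 has {1,2,4,5,6}; box has {1,2,4,5,6} → only 3 remains.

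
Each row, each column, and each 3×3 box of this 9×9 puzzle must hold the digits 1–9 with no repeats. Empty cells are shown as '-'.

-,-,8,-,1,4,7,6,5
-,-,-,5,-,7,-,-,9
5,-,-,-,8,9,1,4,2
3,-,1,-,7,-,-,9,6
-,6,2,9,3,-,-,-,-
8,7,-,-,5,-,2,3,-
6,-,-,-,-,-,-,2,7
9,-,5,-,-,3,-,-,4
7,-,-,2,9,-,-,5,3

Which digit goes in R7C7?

R1C1 = 2 (sole candidate).
R1C4 = 3 (sole candidate).
R2C8 = 8 (sole candidate).
R3C2 = 3 (sole candidate).
R3C4 = 6 (sole candidate).
R5C1 = 4 (sole candidate).
R6C3 = 9 (sole candidate).
R6C9 = 1 (sole candidate).
R7C5 = 4 (sole candidate).
R8C5 = 6 (sole candidate).
R8C7 = 8 (sole candidate).
R8C8 = 1 (sole candidate).
R9C3 = 4 (sole candidate).
R9C7 = 6 (sole candidate).
R1C2 = 9 (sole candidate).
R2C1 = 1 (sole candidate).
R2C2 = 4 (sole candidate).
R2C3 = 6 (sole candidate).
R2C5 = 2 (sole candidate).
R2C7 = 3 (sole candidate).
R3C3 = 7 (sole candidate).
R4C2 = 5 (sole candidate).
R4C7 = 4 (sole candidate).
R5C7 = 5 (sole candidate).
R5C8 = 7 (sole candidate).
R5C9 = 8 (sole candidate).
R6C4 = 4 (sole candidate).
R6C6 = 6 (sole candidate).
R7C3 = 3 (sole candidate).
R7C7 = 9: row 7 has {2,3,4,6,7}; col 7 has {1,2,3,4,5,6,7,8}; box has {1,2,3,4,5,6,7,8} → only 9 remains.

9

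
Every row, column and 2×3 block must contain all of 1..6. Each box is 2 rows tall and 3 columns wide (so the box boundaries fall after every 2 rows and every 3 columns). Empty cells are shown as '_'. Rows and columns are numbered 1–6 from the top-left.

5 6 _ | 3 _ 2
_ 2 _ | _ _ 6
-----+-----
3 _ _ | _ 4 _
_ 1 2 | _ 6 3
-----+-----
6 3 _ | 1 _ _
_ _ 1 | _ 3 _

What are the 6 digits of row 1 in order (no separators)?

564312

r1c3 = 4: row 1 has {2,3,5,6}; col 3 has {1,2}; box has {2,5,6} → only 4 remains.
r1c5 = 1: row 1 has {2,3,4,5,6}; col 5 has {3,4,6}; box has {2,3,6} → only 1 remains.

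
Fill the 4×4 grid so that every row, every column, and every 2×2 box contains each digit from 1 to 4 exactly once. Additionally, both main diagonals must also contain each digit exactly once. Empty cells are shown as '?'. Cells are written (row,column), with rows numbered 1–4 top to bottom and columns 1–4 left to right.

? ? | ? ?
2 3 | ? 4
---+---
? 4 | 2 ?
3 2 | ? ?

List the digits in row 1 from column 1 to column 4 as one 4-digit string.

4132

(1,2) = 1: row 1 has {}; col 2 has {2,3,4}; box has {2,3} → only 1 remains.
(1,3) = 3: row 1 has {1}; col 3 has {2}; box has {4} → only 3 remains.
(1,4) = 2: row 1 has {1,3}; col 4 has {4}; box has {3,4}; anti-diagonal has {3,4} → only 2 remains.
(2,3) = 1: row 2 has {2,3,4}; col 3 has {2,3}; box has {2,3,4}; anti-diagonal has {2,3,4} → only 1 remains.
(3,1) = 1: row 3 has {2,4}; col 1 has {2,3}; box has {2,3,4} → only 1 remains.
(3,4) = 3: row 3 has {1,2,4}; col 4 has {2,4}; box has {2} → only 3 remains.
(4,3) = 4: row 4 has {2,3}; col 3 has {1,2,3}; box has {2,3} → only 4 remains.
(4,4) = 1: row 4 has {2,3,4}; col 4 has {2,3,4}; box has {2,3,4}; main diagonal has {2,3} → only 1 remains.
(1,1) = 4: row 1 has {1,2,3}; col 1 has {1,2,3}; box has {1,2,3}; main diagonal has {1,2,3} → only 4 remains.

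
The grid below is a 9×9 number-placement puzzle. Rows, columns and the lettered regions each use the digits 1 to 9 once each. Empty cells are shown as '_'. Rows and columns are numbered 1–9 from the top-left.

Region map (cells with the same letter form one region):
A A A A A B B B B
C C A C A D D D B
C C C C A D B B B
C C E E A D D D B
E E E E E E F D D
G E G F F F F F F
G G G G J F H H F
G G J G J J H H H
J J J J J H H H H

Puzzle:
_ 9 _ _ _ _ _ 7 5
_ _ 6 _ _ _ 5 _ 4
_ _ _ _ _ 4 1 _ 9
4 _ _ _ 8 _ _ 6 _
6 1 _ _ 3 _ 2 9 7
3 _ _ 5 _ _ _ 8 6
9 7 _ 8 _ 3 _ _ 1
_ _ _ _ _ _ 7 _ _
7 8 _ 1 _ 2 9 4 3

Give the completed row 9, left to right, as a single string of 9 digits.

row 4, column 6 = 1: row 4 has {4,6,8}; col 6 has {2,3,4}; region has {4,5,6,7,9} → only 1 remains.
row 4, column 7 = 3: row 4 has {1,4,6,8}; col 7 has {1,2,5,7,9}; region has {1,4,5,6,7,9} → only 3 remains.
row 4, column 9 = 2: row 4 has {1,3,4,6,8}; col 9 has {1,3,4,5,6,7,9}; region has {1,4,5,7,9} → only 2 remains.
row 5, column 4 = 4: row 5 has {1,2,3,6,7,9}; col 4 has {1,5,8}; region has {1,3,6} → only 4 remains.
row 6, column 2 = 2: row 6 has {3,5,6,8}; col 2 has {1,7,8,9}; region has {1,3,4,6} → only 2 remains.
row 6, column 7 = 4: row 6 has {2,3,5,6,8}; col 7 has {1,2,3,5,7,9}; region has {1,2,3,5,6,8} → only 4 remains.
row 7, column 7 = 6: row 7 has {1,3,7,8,9}; col 7 has {1,2,3,4,5,7,9}; region has {2,3,4,7,9} → only 6 remains.
row 7, column 8 = 5: row 7 has {1,3,6,7,8,9}; col 8 has {4,6,7,8,9}; region has {2,3,4,6,7,9} → only 5 remains.
row 8, column 8 = 1: row 8 has {7}; col 8 has {4,5,6,7,8,9}; region has {2,3,4,5,6,7,9} → only 1 remains.
row 8, column 9 = 8: row 8 has {1,7}; col 9 has {1,2,3,4,5,6,7,9}; region has {1,2,3,4,5,6,7,9} → only 8 remains.
row 9, column 3 = 5: row 9 has {1,2,3,4,7,8,9}; col 3 has {6}; region has {1,7,8} → only 5 remains.
row 9, column 5 = 6: row 9 has {1,2,3,4,5,7,8,9}; col 5 has {3,8}; region has {1,5,7,8} → only 6 remains.

785162943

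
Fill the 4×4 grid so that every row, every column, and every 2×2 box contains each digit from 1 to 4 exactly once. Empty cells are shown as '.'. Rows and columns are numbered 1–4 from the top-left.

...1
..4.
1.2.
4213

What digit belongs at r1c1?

2

r1c3 = 3 (sole candidate).
r2c4 = 2 (sole candidate).
r3c2 = 3 (sole candidate).
r3c4 = 4 (sole candidate).
r1c1 = 2: row 1 has {1,3}; col 1 has {1,4}; box has {} → only 2 remains.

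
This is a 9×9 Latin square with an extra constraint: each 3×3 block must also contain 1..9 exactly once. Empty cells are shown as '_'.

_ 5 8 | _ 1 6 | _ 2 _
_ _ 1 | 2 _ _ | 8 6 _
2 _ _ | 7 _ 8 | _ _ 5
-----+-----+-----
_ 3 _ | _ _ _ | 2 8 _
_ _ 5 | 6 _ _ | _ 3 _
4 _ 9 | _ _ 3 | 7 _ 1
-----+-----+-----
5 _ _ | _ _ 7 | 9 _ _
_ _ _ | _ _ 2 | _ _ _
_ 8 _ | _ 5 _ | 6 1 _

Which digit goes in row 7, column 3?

2

row 5, column 7 = 4: row 5 has {3,5,6}; col 7 has {2,6,7,8,9}; box has {1,2,3,7,8} → only 4 remains.
row 5, column 9 = 9: row 5 has {3,4,5,6}; col 9 has {1,5}; box has {1,2,3,4,7,8} → only 9 remains.
row 6, column 8 = 5: row 6 has {1,3,4,7,9}; col 8 has {1,2,3,6,8}; box has {1,2,3,4,7,8,9} → only 5 remains.
row 7, column 8 = 4: row 7 has {5,7,9}; col 8 has {1,2,3,5,6,8}; box has {1,6,9} → only 4 remains.
row 8, column 8 = 7: row 8 has {2}; col 8 has {1,2,3,4,5,6,8}; box has {1,4,6,9} → only 7 remains.
row 1, column 7 = 3: row 1 has {1,2,5,6,8}; col 7 has {2,4,6,7,8,9}; box has {2,5,6,8} → only 3 remains.
row 3, column 7 = 1: row 3 has {2,5,7,8}; col 7 has {2,3,4,6,7,8,9}; box has {2,3,5,6,8} → only 1 remains.
row 3, column 8 = 9: row 3 has {1,2,5,7,8}; col 8 has {1,2,3,4,5,6,7,8}; box has {1,2,3,5,6,8} → only 9 remains.
row 4, column 9 = 6: row 4 has {2,3,8}; col 9 has {1,5,9}; box has {1,2,3,4,5,7,8,9} → only 6 remains.
row 5, column 6 = 1: row 5 has {3,4,5,6,9}; col 6 has {2,3,6,7,8}; box has {3,6} → only 1 remains.
row 6, column 4 = 8: row 6 has {1,3,4,5,7,9}; col 4 has {2,6,7}; box has {1,3,6} → only 8 remains.
row 6, column 5 = 2: row 6 has {1,3,4,5,7,8,9}; col 5 has {1,5}; box has {1,3,6,8} → only 2 remains.
row 8, column 7 = 5: row 8 has {2,7}; col 7 has {1,2,3,4,6,7,8,9}; box has {1,4,6,7,9} → only 5 remains.
row 4, column 3 = 7: row 4 has {2,3,6,8}; col 3 has {1,5,8,9}; box has {3,4,5,9} → only 7 remains.
row 5, column 1 = 8: row 5 has {1,3,4,5,6,9}; col 1 has {2,4,5}; box has {3,4,5,7,9} → only 8 remains.
row 5, column 2 = 2: row 5 has {1,3,4,5,6,8,9}; col 2 has {3,5,8}; box has {3,4,5,7,8,9} → only 2 remains.
row 5, column 5 = 7: row 5 has {1,2,3,4,5,6,8,9}; col 5 has {1,2,5}; box has {1,2,3,6,8} → only 7 remains.
row 6, column 2 = 6: row 6 has {1,2,3,4,5,7,8,9}; col 2 has {2,3,5,8}; box has {2,3,4,5,7,8,9} → only 6 remains.
row 7, column 2 = 1: row 7 has {4,5,7,9}; col 2 has {2,3,5,6,8}; box has {5,8} → only 1 remains.
row 7, column 4 = 3: row 7 has {1,4,5,7,9}; col 4 has {2,6,7,8}; box has {2,5,7} → only 3 remains.
row 3, column 2 = 4: row 3 has {1,2,5,7,8,9}; col 2 has {1,2,3,5,6,8}; box has {1,2,5,8} → only 4 remains.
row 3, column 5 = 3: row 3 has {1,2,4,5,7,8,9}; col 5 has {1,2,5,7}; box has {1,2,6,7,8} → only 3 remains.
row 4, column 1 = 1: row 4 has {2,3,6,7,8}; col 1 has {2,4,5,8}; box has {2,3,4,5,6,7,8,9} → only 1 remains.
row 8, column 2 = 9: row 8 has {2,5,7}; col 2 has {1,2,3,4,5,6,8}; box has {1,5,8} → only 9 remains.
row 2, column 2 = 7: row 2 has {1,2,6,8}; col 2 has {1,2,3,4,5,6,8,9}; box has {1,2,4,5,8} → only 7 remains.
row 2, column 9 = 4: row 2 has {1,2,6,7,8}; col 9 has {1,5,6,9}; box has {1,2,3,5,6,8,9} → only 4 remains.
row 3, column 3 = 6: row 3 has {1,2,3,4,5,7,8,9}; col 3 has {1,5,7,8,9}; box has {1,2,4,5,7,8} → only 6 remains.
row 7, column 3 = 2: row 7 has {1,3,4,5,7,9}; col 3 has {1,5,6,7,8,9}; box has {1,5,8,9} → only 2 remains.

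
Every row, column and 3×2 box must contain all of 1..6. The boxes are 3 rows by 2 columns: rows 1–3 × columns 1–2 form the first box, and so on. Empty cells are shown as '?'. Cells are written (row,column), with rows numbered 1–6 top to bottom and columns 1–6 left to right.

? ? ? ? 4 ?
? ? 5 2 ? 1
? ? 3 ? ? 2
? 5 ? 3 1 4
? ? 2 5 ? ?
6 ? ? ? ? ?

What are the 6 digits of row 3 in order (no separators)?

(4,1) = 2: row 4 has {1,3,4,5}; col 1 has {6}; box has {5,6} → only 2 remains.
(4,3) = 6: row 4 has {1,2,3,4,5}; col 3 has {2,3,5}; box has {2,3,5} → only 6 remains.
(1,3) = 1: row 1 has {4}; col 3 has {2,3,5,6}; box has {2,3,5} → only 1 remains.
(1,4) = 6: row 1 has {1,4}; col 4 has {2,3,5}; box has {1,2,3,5} → only 6 remains.
(3,4) = 4: row 3 has {2,3}; col 4 has {2,3,5,6}; box has {1,2,3,5,6} → only 4 remains.
(6,3) = 4: row 6 has {6}; col 3 has {1,2,3,5,6}; box has {2,3,5,6} → only 4 remains.
(6,4) = 1: row 6 has {4,6}; col 4 has {2,3,4,5,6}; box has {2,3,4,5,6} → only 1 remains.
(6,2) = 3: row 6 has {1,4,6}; col 2 has {5}; box has {2,5,6} → only 3 remains.
(6,6) = 5: row 6 has {1,3,4,6}; col 6 has {1,2,4}; box has {1,4} → only 5 remains.
(1,2) = 2: row 1 has {1,4,6}; col 2 has {3,5}; box has {} → only 2 remains.
(1,6) = 3: row 1 has {1,2,4,6}; col 6 has {1,2,4,5}; box has {1,2,4} → only 3 remains.
(2,5) = 6: row 2 has {1,2,5}; col 5 has {1,4}; box has {1,2,3,4} → only 6 remains.
(3,5) = 5: row 3 has {2,3,4}; col 5 has {1,4,6}; box has {1,2,3,4,6} → only 5 remains.
(5,5) = 3: row 5 has {2,5}; col 5 has {1,4,5,6}; box has {1,4,5} → only 3 remains.
(5,6) = 6: row 5 has {2,3,5}; col 6 has {1,2,3,4,5}; box has {1,3,4,5} → only 6 remains.
(6,5) = 2: row 6 has {1,3,4,5,6}; col 5 has {1,3,4,5,6}; box has {1,3,4,5,6} → only 2 remains.
(1,1) = 5: row 1 has {1,2,3,4,6}; col 1 has {2,6}; box has {2} → only 5 remains.
(2,2) = 4: row 2 has {1,2,5,6}; col 2 has {2,3,5}; box has {2,5} → only 4 remains.
(3,1) = 1: row 3 has {2,3,4,5}; col 1 has {2,5,6}; box has {2,4,5} → only 1 remains.
(3,2) = 6: row 3 has {1,2,3,4,5}; col 2 has {2,3,4,5}; box has {1,2,4,5} → only 6 remains.

163452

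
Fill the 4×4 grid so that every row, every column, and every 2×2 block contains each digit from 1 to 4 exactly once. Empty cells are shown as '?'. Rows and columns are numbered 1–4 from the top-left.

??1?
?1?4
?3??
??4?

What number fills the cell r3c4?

r3c3 = 2: row 3 has {3}; col 3 has {1,4}; box has {4} → only 2 remains.
r3c4 = 1: row 3 has {2,3}; col 4 has {4}; box has {2,4} → only 1 remains.

1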